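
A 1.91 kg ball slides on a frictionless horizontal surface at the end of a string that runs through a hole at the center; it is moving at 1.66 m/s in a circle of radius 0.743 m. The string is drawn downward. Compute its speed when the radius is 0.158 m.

v₂ ≈ 7.81 m/s

Central (radial) force ⇒ zero torque about the center ⇒ m v r is constant.
v₂ = v₁ r₁ / r₂ = (1.66)(0.743) / (0.158) = 7.806 m/s.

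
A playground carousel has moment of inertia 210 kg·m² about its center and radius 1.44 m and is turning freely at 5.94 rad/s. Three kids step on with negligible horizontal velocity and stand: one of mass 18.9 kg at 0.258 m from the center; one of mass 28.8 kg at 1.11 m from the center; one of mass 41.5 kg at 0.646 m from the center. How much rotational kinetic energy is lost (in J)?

No external torque acts about the center; L_before = L_after.
Added inertia Σmr² = (18.9)(0.258)² + (28.8)(1.11)² + (41.5)(0.646)² = 54.06 kg·m²; I_f = 210.0 + 54.06 = 264.1 kg·m².
ω_f = I_p ω_i / I_f = (210.0)(5.94) / 264.1 = 4.724 rad/s.
KE_i = ½(210.0)(5.940 rad/s)² = 3705 J; KE_f = ½(264.1)(4.724)² = 2946 J.

energy lost ≈ 758 J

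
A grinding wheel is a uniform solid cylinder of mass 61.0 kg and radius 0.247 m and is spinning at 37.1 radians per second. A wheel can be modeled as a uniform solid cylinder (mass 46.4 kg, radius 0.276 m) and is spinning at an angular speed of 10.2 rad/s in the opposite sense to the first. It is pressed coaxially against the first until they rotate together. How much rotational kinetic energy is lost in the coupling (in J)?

ΔKE lost ≈ 1010 J

No external torque acts about the common axis, so total angular momentum is conserved.
Moments of inertia: I_A = ½(61.0)(0.247)² = 1.861 kg·m²; I_B = ½(46.4)(0.276)² = 1.767 kg·m².
Taking A's sense as positive: L = (1.861)(37.1) − (1.767)(10.2) = 51.01 kg·m²·rad/s.
Combined I = 1.861 + 1.767 = 3.628 kg·m².
ω_f = L / I = 51.01 / 3.628 = 14.06 rad/s.
KE_i = ½ΣIω² = 1373 J; KE_f = ½(3.628)(14.06)² = 358.6 J.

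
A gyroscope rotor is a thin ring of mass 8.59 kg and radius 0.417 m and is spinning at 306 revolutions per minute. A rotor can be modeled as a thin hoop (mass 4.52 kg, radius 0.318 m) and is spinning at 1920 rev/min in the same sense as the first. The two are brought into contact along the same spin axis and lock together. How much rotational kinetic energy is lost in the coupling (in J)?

The coupling torques are internal; angular momentum about the shared axis is conserved.
Moments of inertia: I_A = (8.59)(0.417)² = 1.494 kg·m²; I_B = (4.52)(0.318)² = 0.4571 kg·m².
Taking A's sense as positive: L = (1.494)(306) + (0.4571)(1920) = 1335 kg·m²·rpm.
Combined I = 1.494 + 0.4571 = 1.951 kg·m².
ω_f = L / I = 1335 / 1.951 = 684.2 rpm.
KE_i = ½ΣIω² = 10010 J; KE_f = ½(1.951)(71.65)² = 5007 J.

ΔKE lost ≈ 5000 J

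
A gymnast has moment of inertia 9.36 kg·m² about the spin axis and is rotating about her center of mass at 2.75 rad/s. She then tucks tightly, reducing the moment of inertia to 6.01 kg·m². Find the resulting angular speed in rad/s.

ω₂ ≈ 4.28 rad/s

Angular momentum about the spin axis is conserved since the torque about it is zero.
ω₂ = I₁ω₁ / I₂ = (9.360)(2.75 rad/s) / (6.010) = 4.283 rad/s.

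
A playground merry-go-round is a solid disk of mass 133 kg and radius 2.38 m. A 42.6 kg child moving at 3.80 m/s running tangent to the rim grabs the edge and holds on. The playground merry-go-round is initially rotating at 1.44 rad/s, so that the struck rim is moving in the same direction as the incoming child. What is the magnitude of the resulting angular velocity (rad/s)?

|ω_f| ≈ 1.50 rad/s

The axle reaction passes through the axle and exerts no torque about it; angular momentum about the axle is conserved through the impact.
I_p = ½(133)(2.38)² = 376.7 kg·m². Taking the sense of the child's angular momentum as positive, L_{child} = m v R = (42.6)(3.80)(2.38) = 385.3 kg·m²/s.
L_i = +I_p ω_p + m v R = +(376.7)(1.44) + 385.3 = 927.7 kg·m²/s.
After sticking, I_f = I_p + m R² = 376.7 + (42.6)(2.38)² = 618.0 kg·m².
ω_f = L_i / I_f = 927.7 / 618.0 = 1.501 rad/s.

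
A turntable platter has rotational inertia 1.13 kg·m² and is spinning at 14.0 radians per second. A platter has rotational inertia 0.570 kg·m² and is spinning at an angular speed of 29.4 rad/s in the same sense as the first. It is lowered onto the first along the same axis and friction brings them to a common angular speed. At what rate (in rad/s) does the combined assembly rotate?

The coupling torques are internal; angular momentum about the shared axis is conserved.
Taking A's sense as positive: L = (1.130)(14.0) + (0.5700)(29.4) = 32.58 kg·m²·rad/s.
Combined I = 1.130 + 0.5700 = 1.700 kg·m².
ω_f = L / I = 32.58 / 1.700 = 19.16 rad/s.

|ω_f| ≈ 19.2 rad/s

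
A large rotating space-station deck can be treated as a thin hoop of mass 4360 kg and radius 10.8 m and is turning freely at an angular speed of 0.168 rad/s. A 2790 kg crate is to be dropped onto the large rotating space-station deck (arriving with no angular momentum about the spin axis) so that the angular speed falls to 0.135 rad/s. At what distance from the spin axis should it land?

No external torque acts about the spin axis; L_before = L_after.
I_p = (4360)(10.8)² = 5.086e+05 kg·m².
I_p ω_i = (I_p + m r²) ω_f ⇒ m r² = I_p(ω_i/ω_f − 1) = 5.086e+05(0.168/0.135 − 1) = 1.243e+05 kg·m².
r = √(1.243e+05/2790) = 6.675 m.

r ≈ 6.68 m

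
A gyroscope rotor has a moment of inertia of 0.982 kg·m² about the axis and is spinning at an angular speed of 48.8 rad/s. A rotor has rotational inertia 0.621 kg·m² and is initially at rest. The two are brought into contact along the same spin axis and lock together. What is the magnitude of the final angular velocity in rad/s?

|ω_f| ≈ 29.9 rad/s

No external torque acts about the common axis, so total angular momentum is conserved.
Taking A's sense as positive: L = (0.9820)(48.8) = 47.92 kg·m²·rad/s.
Combined I = 0.9820 + 0.6210 = 1.603 kg·m².
ω_f = L / I = 47.92 / 1.603 = 29.89 rad/s.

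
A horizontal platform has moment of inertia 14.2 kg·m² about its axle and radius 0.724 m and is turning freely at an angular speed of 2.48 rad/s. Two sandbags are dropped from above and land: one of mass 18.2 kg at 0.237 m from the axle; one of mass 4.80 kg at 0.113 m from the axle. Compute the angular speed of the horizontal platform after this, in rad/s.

The added mass arrives with no angular momentum about the axle, and any external torque about the axle is negligible, so the system's angular momentum is conserved.
Added inertia Σmr² = (18.2)(0.237)² + (4.80)(0.113)² = 1.084 kg·m²; I_f = 14.20 + 1.084 = 15.28 kg·m².
ω_f = I_p ω_i / I_f = (14.20)(2.48) / 15.28 = 2.304 rad/s.

ω_f ≈ 2.30 rad/s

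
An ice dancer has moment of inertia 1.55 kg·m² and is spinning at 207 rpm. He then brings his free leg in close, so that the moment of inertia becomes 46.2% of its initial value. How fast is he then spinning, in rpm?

No external torque acts about the spin axis, so angular momentum is conserved.
I₂ = 0.462 × 1.55 = 0.7161 kg·m².
ω₂ = I₁ω₁ / I₂ = (1.550)(207 rpm) / (0.7161) = 448.1 rpm.

ω₂ ≈ 448 rpm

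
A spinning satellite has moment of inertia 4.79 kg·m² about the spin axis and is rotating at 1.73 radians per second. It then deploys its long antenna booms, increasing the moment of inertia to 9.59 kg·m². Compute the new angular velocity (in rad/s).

ω₂ ≈ 0.864 rad/s

Angular momentum about the spin axis is conserved since the torque about it is zero.
ω₂ = I₁ω₁ / I₂ = (4.790)(1.73 rad/s) / (9.590) = 0.8641 rad/s.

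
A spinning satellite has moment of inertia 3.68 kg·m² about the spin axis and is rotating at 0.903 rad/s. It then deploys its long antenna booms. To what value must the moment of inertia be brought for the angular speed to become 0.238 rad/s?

Angular momentum about the spin axis is conserved since the torque about it is zero.
I₂ = I₁ω₁ / ω₂ = (3.68)(0.903) / (0.238) = 13.96 kg·m².

I₂ ≈ 14.0 kg·m²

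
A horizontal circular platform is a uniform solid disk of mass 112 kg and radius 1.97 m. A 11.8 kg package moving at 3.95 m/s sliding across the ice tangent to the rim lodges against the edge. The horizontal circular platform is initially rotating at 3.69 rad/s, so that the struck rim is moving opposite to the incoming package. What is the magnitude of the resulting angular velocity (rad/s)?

|ω_f| ≈ 2.70 rad/s

About the central axle the impulsive forces during the collision are internal, so angular momentum about that axis is conserved.
I_p = ½(112)(1.97)² = 217.3 kg·m². Taking the sense of the package's angular momentum as positive, L_{package} = m v R = (11.8)(3.95)(1.97) = 91.82 kg·m²/s.
L_i = −I_p ω_p + m v R = −(217.3)(3.69) + 91.82 = -710.1 kg·m²/s.
After sticking, I_f = I_p + m R² = 217.3 + (11.8)(1.97)² = 263.1 kg·m².
ω_f = L_i / I_f = -710.1 / 263.1 = -2.699 rad/s.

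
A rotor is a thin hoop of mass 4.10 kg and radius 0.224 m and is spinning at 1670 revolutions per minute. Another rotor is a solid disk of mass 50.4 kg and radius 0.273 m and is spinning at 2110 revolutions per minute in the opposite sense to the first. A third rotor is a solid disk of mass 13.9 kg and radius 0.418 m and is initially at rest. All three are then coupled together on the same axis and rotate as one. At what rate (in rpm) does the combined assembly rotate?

The coupling torques are internal; angular momentum about the shared axis is conserved.
Moments of inertia: I_A = (4.10)(0.224)² = 0.2057 kg·m²; I_B = ½(50.4)(0.273)² = 1.878 kg·m²; I_C = ½(13.9)(0.418)² = 1.214 kg·m².
Taking A's sense as positive: L = (0.2057)(1670) − (1.878)(2110) = -3619 kg·m²·rpm.
Combined I = 0.2057 + 1.878 + 1.214 = 3.298 kg·m².
ω_f = L / I = -3619 / 3.298 = -1097 rpm.

|ω_f| ≈ 1100 rpm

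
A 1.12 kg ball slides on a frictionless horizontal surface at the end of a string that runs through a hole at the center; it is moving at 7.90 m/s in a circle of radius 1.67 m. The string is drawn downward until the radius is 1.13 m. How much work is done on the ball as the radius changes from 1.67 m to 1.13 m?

W ≈ 41.4 J

The only horizontal force on the mass is along the cord (radial), so it exerts no torque about the hole and angular momentum m v r is conserved.
v₂ = v₁ r₁ / r₂ = (7.90)(1.67) / (1.13) = 11.68 m/s.
W = ΔKE = ½m(v₂² − v₁²) = 41.38 J.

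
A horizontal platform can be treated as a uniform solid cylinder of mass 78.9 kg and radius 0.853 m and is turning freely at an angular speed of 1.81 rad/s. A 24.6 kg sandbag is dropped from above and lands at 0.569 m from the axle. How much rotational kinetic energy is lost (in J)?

The added mass arrives with no angular momentum about the axle, and any external torque about the axle is negligible, so the system's angular momentum is conserved.
I_p = ½(78.9)(0.853)² = 28.70 kg·m².
Added inertia Σmr² = (24.6)(0.569)² = 7.965 kg·m²; I_f = 28.70 + 7.965 = 36.67 kg·m².
ω_f = I_p ω_i / I_f = (28.70)(1.81) / 36.67 = 1.417 rad/s.
KE_i = ½(28.70)(1.810 rad/s)² = 47.02 J; KE_f = ½(36.67)(1.417)² = 36.81 J.

energy lost ≈ 10.2 J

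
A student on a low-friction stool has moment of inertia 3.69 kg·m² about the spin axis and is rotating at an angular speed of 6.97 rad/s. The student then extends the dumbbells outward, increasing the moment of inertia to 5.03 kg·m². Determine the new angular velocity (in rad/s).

No external torque acts about the spin axis, so angular momentum is conserved.
ω₂ = I₁ω₁ / I₂ = (3.690)(6.97 rad/s) / (5.030) = 5.113 rad/s.

ω₂ ≈ 5.11 rad/s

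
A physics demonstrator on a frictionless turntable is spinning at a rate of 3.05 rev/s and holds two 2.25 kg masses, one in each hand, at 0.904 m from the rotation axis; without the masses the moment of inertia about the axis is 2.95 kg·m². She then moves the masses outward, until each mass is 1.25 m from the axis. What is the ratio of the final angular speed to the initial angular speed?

ω₂/ω₁ ≈ 0.664

Angular momentum about the spin axis is conserved since the torque about it is zero.
I₁ = 2.95 + 2(2.25)(0.904)² = 6.627 kg·m²; I₂ = 2.95 + 2(2.25)(1.25)² = 9.981 kg·m².
ω₂/ω₁ = I₁/I₂ = 6.627 / 9.981 = 0.6640.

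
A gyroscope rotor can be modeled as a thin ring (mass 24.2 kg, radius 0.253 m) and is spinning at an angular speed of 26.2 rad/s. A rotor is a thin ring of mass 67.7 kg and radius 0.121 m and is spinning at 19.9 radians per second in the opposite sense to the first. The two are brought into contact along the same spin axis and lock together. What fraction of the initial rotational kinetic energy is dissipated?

The coupling torques are internal; angular momentum about the shared axis is conserved.
Moments of inertia: I_A = (24.2)(0.253)² = 1.549 kg·m²; I_B = (67.7)(0.121)² = 0.9912 kg·m².
Taking A's sense as positive: L = (1.549)(26.2) − (0.9912)(19.9) = 20.86 kg·m²·rad/s.
Combined I = 1.549 + 0.9912 = 2.540 kg·m².
ω_f = L / I = 20.86 / 2.540 = 8.212 rad/s.
KE_i = ½ΣIω² = 727.9 J; KE_f = ½(2.540)(8.212)² = 85.65 J.
Fraction dissipated = (KE_i − KE_f)/KE_i = 0.8823.

fraction ≈ 0.882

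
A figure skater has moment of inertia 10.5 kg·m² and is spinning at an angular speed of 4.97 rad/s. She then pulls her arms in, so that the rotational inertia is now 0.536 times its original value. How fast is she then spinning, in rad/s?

No external torque acts about the spin axis, so angular momentum is conserved.
I₂ = 0.536 × 10.5 = 5.628 kg·m².
ω₂ = I₁ω₁ / I₂ = (10.50)(4.97 rad/s) / (5.628) = 9.272 rad/s.

ω₂ ≈ 9.27 rad/s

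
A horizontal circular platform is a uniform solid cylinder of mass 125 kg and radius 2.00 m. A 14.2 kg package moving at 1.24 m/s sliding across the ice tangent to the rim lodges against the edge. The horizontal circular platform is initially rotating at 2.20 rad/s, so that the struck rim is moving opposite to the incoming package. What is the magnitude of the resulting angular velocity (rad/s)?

About the central axle the impulsive forces during the collision are internal, so angular momentum about that axis is conserved.
I_p = ½(125)(2.00)² = 250.0 kg·m². Taking the sense of the package's angular momentum as positive, L_{package} = m v R = (14.2)(1.24)(2.00) = 35.22 kg·m²/s.
L_i = −I_p ω_p + m v R = −(250.0)(2.20) + 35.22 = -514.8 kg·m²/s.
After sticking, I_f = I_p + m R² = 250.0 + (14.2)(2.00)² = 306.8 kg·m².
ω_f = L_i / I_f = -514.8 / 306.8 = -1.678 rad/s.

|ω_f| ≈ 1.68 rad/s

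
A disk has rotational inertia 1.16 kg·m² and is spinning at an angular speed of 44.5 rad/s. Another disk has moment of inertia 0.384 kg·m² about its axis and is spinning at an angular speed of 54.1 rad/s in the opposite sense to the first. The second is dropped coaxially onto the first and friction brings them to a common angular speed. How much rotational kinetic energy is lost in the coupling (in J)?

ΔKE lost ≈ 1400 J

The coupling torques are internal; angular momentum about the shared axis is conserved.
Taking A's sense as positive: L = (1.160)(44.5) − (0.3840)(54.1) = 30.85 kg·m²·rad/s.
Combined I = 1.160 + 0.3840 = 1.544 kg·m².
ω_f = L / I = 30.85 / 1.544 = 19.98 rad/s.
KE_i = ½ΣIω² = 1710 J; KE_f = ½(1.544)(19.98)² = 308.1 J.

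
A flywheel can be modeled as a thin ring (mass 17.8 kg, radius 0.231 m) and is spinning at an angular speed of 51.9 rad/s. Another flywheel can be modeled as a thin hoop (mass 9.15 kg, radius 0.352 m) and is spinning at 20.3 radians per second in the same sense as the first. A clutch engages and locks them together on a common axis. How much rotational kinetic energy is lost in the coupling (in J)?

No external torque acts about the common axis, so total angular momentum is conserved.
Moments of inertia: I_A = (17.8)(0.231)² = 0.9498 kg·m²; I_B = (9.15)(0.352)² = 1.134 kg·m².
Taking A's sense as positive: L = (0.9498)(51.9) + (1.134)(20.3) = 72.31 kg·m²·rad/s.
Combined I = 0.9498 + 1.134 = 2.084 kg·m².
ω_f = L / I = 72.31 / 2.084 = 34.71 rad/s.
KE_i = ½ΣIω² = 1513 J; KE_f = ½(2.084)(34.71)² = 1255 J.

ΔKE lost ≈ 258 J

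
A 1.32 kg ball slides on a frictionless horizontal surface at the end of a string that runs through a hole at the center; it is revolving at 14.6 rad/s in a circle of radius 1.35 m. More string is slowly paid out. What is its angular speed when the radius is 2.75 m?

ω₂ ≈ 3.52 rad/s

No torque about the axis ⇒ m r₁² ω₁ = m r₂² ω₂.
ω₂ = ω₁ (r₁/r₂)² = (14.6)(1.35/2.75)² = 3.518 rad/s.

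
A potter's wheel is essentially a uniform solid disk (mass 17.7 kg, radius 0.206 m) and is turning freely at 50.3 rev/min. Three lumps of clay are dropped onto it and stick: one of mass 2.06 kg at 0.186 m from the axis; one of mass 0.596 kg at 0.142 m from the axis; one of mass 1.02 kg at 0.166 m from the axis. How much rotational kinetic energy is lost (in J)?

energy lost ≈ 1.19 J

The added mass arrives with no angular momentum about the axis, and any external torque about the axis is negligible, so the system's angular momentum is conserved.
I_p = ½(17.7)(0.206)² = 0.3756 kg·m².
Added inertia Σmr² = (2.06)(0.186)² + (0.596)(0.142)² + (1.02)(0.166)² = 0.1114 kg·m²; I_f = 0.3756 + 0.1114 = 0.4870 kg·m².
ω_f = I_p ω_i / I_f = (0.3756)(50.3) / 0.4870 = 38.79 rpm.
KE_i = ½(0.3756)(5.267 rad/s)² = 5.210 J; KE_f = ½(0.4870)(4.062)² = 4.018 J.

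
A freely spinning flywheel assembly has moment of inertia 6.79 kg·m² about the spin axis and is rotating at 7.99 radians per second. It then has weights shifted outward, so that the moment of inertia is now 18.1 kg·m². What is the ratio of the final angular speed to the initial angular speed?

ω₂/ω₁ ≈ 0.375

With no external torque about the axis, L is conserved: I₁ω₁ = I₂ω₂.
ω₂/ω₁ = I₁/I₂ = 6.790 / 18.10 = 0.3751.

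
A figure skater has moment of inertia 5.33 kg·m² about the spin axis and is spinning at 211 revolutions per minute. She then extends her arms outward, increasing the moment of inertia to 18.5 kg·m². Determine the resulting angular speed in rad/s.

With no external torque about the axis, L is conserved: I₁ω₁ = I₂ω₂.
ω₂ = I₁ω₁ / I₂ = (5.330)(211 rpm) / (18.50) = 60.79 rpm = 6.366 rad/s.

ω₂ ≈ 6.37 rad/s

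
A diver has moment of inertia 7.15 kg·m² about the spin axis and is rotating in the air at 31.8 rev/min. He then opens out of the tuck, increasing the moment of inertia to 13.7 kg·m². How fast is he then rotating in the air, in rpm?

ω₂ ≈ 16.6 rpm

Angular momentum about the spin axis is conserved since the torque about it is zero.
ω₂ = I₁ω₁ / I₂ = (7.150)(31.8 rpm) / (13.70) = 16.60 rpm.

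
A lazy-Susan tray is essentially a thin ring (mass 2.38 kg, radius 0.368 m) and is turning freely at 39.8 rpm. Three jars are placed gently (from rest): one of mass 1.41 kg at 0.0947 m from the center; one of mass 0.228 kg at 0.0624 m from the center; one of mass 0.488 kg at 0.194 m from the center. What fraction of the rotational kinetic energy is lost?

No external torque acts about the center; L_before = L_after.
I_p = (2.38)(0.368)² = 0.3223 kg·m².
Added inertia Σmr² = (1.41)(0.0947)² + (0.228)(0.0624)² + (0.488)(0.194)² = 0.03190 kg·m²; I_f = 0.3223 + 0.03190 = 0.3542 kg·m².
ω_f = I_p ω_i / I_f = (0.3223)(39.8) / 0.3542 = 36.22 rpm.
KE_i = ½(0.3223)(4.168 rad/s)² = 2.799 J; KE_f = ½(0.3542)(3.792)² = 2.547 J.
Fraction lost = 0.09006.

fraction ≈ 0.0901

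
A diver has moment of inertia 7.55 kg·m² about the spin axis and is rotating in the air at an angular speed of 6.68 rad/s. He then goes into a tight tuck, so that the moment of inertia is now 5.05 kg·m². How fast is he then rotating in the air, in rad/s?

Angular momentum about the spin axis is conserved since the torque about it is zero.
ω₂ = I₁ω₁ / I₂ = (7.550)(6.68 rad/s) / (5.050) = 9.987 rad/s.

ω₂ ≈ 9.99 rad/s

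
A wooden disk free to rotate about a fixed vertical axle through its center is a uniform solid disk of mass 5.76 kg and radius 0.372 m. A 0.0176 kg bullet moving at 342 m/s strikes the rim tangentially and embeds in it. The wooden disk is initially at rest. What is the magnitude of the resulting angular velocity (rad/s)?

|ω_f| ≈ 5.58 rad/s

About the axle the impulsive forces during the collision are internal, so angular momentum about that axis is conserved.
I_p = ½(5.76)(0.372)² = 0.3985 kg·m². Taking the sense of the bullet's angular momentum as positive, L_{bullet} = m v R = (0.0176)(342)(0.372) = 2.239 kg·m²/s.
L_i = 0 + 2.239 = 2.239 kg·m²/s.
After sticking, I_f = I_p + m R² = 0.3985 + (0.0176)(0.372)² = 0.4010 kg·m².
ω_f = L_i / I_f = 2.239 / 0.4010 = 5.584 rad/s.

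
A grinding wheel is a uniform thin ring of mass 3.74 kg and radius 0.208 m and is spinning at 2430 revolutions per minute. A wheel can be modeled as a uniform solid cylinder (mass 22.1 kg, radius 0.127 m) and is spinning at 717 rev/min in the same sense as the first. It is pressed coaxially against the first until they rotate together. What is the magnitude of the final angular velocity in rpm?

The coupling torques are internal; angular momentum about the shared axis is conserved.
Moments of inertia: I_A = (3.74)(0.208)² = 0.1618 kg·m²; I_B = ½(22.1)(0.127)² = 0.1782 kg·m².
Taking A's sense as positive: L = (0.1618)(2430) + (0.1782)(717) = 521.0 kg·m²·rpm.
Combined I = 0.1618 + 0.1782 = 0.3400 kg·m².
ω_f = L / I = 521.0 / 0.3400 = 1532 rpm.

|ω_f| ≈ 1530 rpm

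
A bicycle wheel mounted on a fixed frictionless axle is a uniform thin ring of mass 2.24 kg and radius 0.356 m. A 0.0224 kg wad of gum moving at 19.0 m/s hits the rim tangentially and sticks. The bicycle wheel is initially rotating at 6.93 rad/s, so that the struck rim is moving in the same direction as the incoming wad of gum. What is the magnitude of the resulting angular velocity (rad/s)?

|ω_f| ≈ 7.39 rad/s

About the axle the impulsive forces during the collision are internal, so angular momentum about that axis is conserved.
I_p = (2.24)(0.356)² = 0.2839 kg·m². Taking the sense of the wad of gum's angular momentum as positive, L_{wad} = m v R = (0.0224)(19.0)(0.356) = 0.1515 kg·m²/s.
L_i = +I_p ω_p + m v R = +(0.2839)(6.93) + 0.1515 = 2.119 kg·m²/s.
After sticking, I_f = I_p + m R² = 0.2839 + (0.0224)(0.356)² = 0.2867 kg·m².
ω_f = L_i / I_f = 2.119 / 0.2867 = 7.390 rad/s.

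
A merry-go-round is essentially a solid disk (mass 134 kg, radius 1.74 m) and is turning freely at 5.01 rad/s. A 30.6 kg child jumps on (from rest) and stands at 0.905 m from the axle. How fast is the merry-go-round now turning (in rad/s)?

No external torque acts about the axle; L_before = L_after.
I_p = ½(134)(1.74)² = 202.8 kg·m².
Added inertia Σmr² = (30.6)(0.905)² = 25.06 kg·m²; I_f = 202.8 + 25.06 = 227.9 kg·m².
ω_f = I_p ω_i / I_f = (202.8)(5.01) / 227.9 = 4.459 rad/s.

ω_f ≈ 4.46 rad/s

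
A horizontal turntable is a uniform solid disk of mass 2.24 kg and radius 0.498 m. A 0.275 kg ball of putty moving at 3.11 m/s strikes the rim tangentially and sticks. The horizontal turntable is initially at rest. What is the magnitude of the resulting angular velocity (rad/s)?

About the axle the impulsive forces during the collision are internal, so angular momentum about that axis is conserved.
I_p = ½(2.24)(0.498)² = 0.2778 kg·m². Taking the sense of the ball of putty's angular momentum as positive, L_{ball} = m v R = (0.275)(3.11)(0.498) = 0.4259 kg·m²/s.
L_i = 0 + 0.4259 = 0.4259 kg·m²/s.
After sticking, I_f = I_p + m R² = 0.2778 + (0.275)(0.498)² = 0.3460 kg·m².
ω_f = L_i / I_f = 0.4259 / 0.3460 = 1.231 rad/s.

|ω_f| ≈ 1.23 rad/s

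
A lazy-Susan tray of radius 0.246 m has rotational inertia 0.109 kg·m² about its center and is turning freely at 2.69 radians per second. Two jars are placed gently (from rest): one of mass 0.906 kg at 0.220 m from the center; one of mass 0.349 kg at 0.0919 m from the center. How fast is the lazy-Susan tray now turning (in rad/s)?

No external torque acts about the center; L_before = L_after.
Added inertia Σmr² = (0.906)(0.220)² + (0.349)(0.0919)² = 0.04680 kg·m²; I_f = 0.1090 + 0.04680 = 0.1558 kg·m².
ω_f = I_p ω_i / I_f = (0.1090)(2.69) / 0.1558 = 1.882 rad/s.

ω_f ≈ 1.88 rad/s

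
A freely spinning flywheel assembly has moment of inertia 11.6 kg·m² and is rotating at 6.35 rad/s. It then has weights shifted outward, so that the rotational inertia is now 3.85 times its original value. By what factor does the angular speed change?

ω₂/ω₁ ≈ 0.260

Angular momentum about the spin axis is conserved since the torque about it is zero.
I₂ = 3.85 × 11.6 = 44.66 kg·m².
ω₂/ω₁ = I₁/I₂ = 11.60 / 44.66 = 0.2597.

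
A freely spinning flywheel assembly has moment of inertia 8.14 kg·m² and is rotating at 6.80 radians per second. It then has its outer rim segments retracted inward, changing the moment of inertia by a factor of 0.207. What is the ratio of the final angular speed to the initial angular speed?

ω₂/ω₁ ≈ 4.83

With no external torque about the axis, L is conserved: I₁ω₁ = I₂ω₂.
I₂ = 0.207 × 8.14 = 1.685 kg·m².
ω₂/ω₁ = I₁/I₂ = 8.140 / 1.685 = 4.831.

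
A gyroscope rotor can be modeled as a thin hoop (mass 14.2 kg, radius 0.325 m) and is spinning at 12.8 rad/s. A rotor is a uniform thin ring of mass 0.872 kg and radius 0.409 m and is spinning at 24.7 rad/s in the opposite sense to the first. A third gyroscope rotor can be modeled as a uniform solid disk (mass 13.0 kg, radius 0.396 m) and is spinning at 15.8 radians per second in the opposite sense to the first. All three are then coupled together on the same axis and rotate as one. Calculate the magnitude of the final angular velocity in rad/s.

|ω_f| ≈ 0.191 rad/s

No external torque acts about the common axis, so total angular momentum is conserved.
Moments of inertia: I_A = (14.2)(0.325)² = 1.500 kg·m²; I_B = (0.872)(0.409)² = 0.1459 kg·m²; I_C = ½(13.0)(0.396)² = 1.019 kg·m².
Taking A's sense as positive: L = (1.500)(12.8) − (0.1459)(24.7) − (1.019)(15.8) = -0.5096 kg·m²·rad/s.
Combined I = 1.500 + 0.1459 + 1.019 = 2.665 kg·m².
ω_f = L / I = -0.5096 / 2.665 = -0.1912 rad/s.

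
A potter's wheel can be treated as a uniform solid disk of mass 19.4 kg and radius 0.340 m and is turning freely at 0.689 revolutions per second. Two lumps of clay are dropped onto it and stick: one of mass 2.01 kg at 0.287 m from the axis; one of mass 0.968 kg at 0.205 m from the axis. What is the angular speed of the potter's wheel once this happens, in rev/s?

ω_f ≈ 0.582 rev/s

No external torque acts about the axis; L_before = L_after.
I_p = ½(19.4)(0.340)² = 1.121 kg·m².
Added inertia Σmr² = (2.01)(0.287)² + (0.968)(0.205)² = 0.2062 kg·m²; I_f = 1.121 + 0.2062 = 1.328 kg·m².
ω_f = I_p ω_i / I_f = (1.121)(0.689) / 1.328 = 0.5820 rev/s.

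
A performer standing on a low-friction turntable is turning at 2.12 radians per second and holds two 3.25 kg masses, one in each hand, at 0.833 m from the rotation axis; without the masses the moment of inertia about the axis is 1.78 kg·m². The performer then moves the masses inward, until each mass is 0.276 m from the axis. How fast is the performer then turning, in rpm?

ω₂ ≈ 56.0 rpm

Angular momentum about the spin axis is conserved since the torque about it is zero.
I₁ = 1.78 + 2(3.25)(0.833)² = 6.290 kg·m²; I₂ = 1.78 + 2(3.25)(0.276)² = 2.275 kg·m².
ω₂ = I₁ω₁ / I₂ = (6.290)(2.12 rad/s) / (2.275) = 5.861 rad/s = 55.97 rpm.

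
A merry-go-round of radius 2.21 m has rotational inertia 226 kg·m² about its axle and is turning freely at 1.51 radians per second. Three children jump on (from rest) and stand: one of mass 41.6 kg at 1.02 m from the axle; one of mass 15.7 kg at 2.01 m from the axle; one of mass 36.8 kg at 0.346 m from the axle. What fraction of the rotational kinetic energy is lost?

The added mass arrives with no angular momentum about the axle, and any external torque about the axle is negligible, so the system's angular momentum is conserved.
Added inertia Σmr² = (41.6)(1.02)² + (15.7)(2.01)² + (36.8)(0.346)² = 111.1 kg·m²; I_f = 226.0 + 111.1 = 337.1 kg·m².
ω_f = I_p ω_i / I_f = (226.0)(1.51) / 337.1 = 1.012 rad/s.
KE_i = ½(226.0)(1.510 rad/s)² = 257.7 J; KE_f = ½(337.1)(1.012)² = 172.7 J.
Fraction lost = 0.3296.

fraction ≈ 0.330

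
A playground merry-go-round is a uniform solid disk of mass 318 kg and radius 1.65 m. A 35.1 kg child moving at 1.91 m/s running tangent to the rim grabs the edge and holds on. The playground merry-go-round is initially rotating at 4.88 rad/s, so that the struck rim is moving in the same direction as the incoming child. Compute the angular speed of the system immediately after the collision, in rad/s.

The axle reaction passes through the axle and exerts no torque about it; angular momentum about the axle is conserved through the impact.
I_p = ½(318)(1.65)² = 432.9 kg·m². Taking the sense of the child's angular momentum as positive, L_{child} = m v R = (35.1)(1.91)(1.65) = 110.6 kg·m²/s.
L_i = +I_p ω_p + m v R = +(432.9)(4.88) + 110.6 = 2223 kg·m²/s.
After sticking, I_f = I_p + m R² = 432.9 + (35.1)(1.65)² = 528.4 kg·m².
ω_f = L_i / I_f = 2223 / 528.4 = 4.207 rad/s.

|ω_f| ≈ 4.21 rad/s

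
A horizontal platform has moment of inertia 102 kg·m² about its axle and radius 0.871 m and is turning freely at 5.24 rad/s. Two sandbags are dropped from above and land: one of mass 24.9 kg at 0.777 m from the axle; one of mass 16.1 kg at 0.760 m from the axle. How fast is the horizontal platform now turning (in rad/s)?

The added mass arrives with no angular momentum about the axle, and any external torque about the axle is negligible, so the system's angular momentum is conserved.
Added inertia Σmr² = (24.9)(0.777)² + (16.1)(0.760)² = 24.33 kg·m²; I_f = 102.0 + 24.33 = 126.3 kg·m².
ω_f = I_p ω_i / I_f = (102.0)(5.24) / 126.3 = 4.231 rad/s.

ω_f ≈ 4.23 rad/s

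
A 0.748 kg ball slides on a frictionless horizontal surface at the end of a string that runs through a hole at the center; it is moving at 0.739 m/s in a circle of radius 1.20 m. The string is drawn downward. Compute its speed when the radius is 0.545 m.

v₂ ≈ 1.63 m/s

Central (radial) force ⇒ zero torque about the center ⇒ m v r is constant.
v₂ = v₁ r₁ / r₂ = (0.739)(1.20) / (0.545) = 1.627 m/s.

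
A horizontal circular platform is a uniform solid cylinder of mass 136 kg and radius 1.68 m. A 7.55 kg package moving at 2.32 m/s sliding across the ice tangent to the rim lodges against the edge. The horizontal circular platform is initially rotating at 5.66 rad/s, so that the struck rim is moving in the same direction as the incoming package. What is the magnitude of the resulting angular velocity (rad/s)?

|ω_f| ≈ 5.23 rad/s

About the central axle the impulsive forces during the collision are internal, so angular momentum about that axis is conserved.
I_p = ½(136)(1.68)² = 191.9 kg·m². Taking the sense of the package's angular momentum as positive, L_{package} = m v R = (7.55)(2.32)(1.68) = 29.43 kg·m²/s.
L_i = +I_p ω_p + m v R = +(191.9)(5.66) + 29.43 = 1116 kg·m²/s.
After sticking, I_f = I_p + m R² = 191.9 + (7.55)(1.68)² = 213.2 kg·m².
ω_f = L_i / I_f = 1116 / 213.2 = 5.232 rad/s.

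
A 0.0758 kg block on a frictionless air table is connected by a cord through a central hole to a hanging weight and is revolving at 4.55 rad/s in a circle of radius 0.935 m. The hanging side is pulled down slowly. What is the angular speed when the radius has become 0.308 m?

The constraining force is radial, so m r² ω about the center is conserved.
ω₂ = ω₁ (r₁/r₂)² = (4.55)(0.935/0.308)² = 41.93 rad/s.

ω₂ ≈ 41.9 rad/s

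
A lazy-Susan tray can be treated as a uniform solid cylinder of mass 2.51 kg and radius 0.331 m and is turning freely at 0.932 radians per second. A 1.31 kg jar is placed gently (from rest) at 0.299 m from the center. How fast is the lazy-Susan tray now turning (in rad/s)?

ω_f ≈ 0.503 rad/s

No external torque acts about the center; L_before = L_after.
I_p = ½(2.51)(0.331)² = 0.1375 kg·m².
Added inertia Σmr² = (1.31)(0.299)² = 0.1171 kg·m²; I_f = 0.1375 + 0.1171 = 0.2546 kg·m².
ω_f = I_p ω_i / I_f = (0.1375)(0.932) / 0.2546 = 0.5033 rad/s.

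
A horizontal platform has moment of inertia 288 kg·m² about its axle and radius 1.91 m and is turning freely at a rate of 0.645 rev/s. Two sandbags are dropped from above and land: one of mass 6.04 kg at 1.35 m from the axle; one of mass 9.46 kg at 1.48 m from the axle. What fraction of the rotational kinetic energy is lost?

The added mass arrives with no angular momentum about the axle, and any external torque about the axle is negligible, so the system's angular momentum is conserved.
Added inertia Σmr² = (6.04)(1.35)² + (9.46)(1.48)² = 31.73 kg·m²; I_f = 288.0 + 31.73 = 319.7 kg·m².
ω_f = I_p ω_i / I_f = (288.0)(0.645) / 319.7 = 0.5810 rev/s.
KE_i = ½(288.0)(4.053 rad/s)² = 2365 J; KE_f = ½(319.7)(3.650)² = 2130 J.
Fraction lost = 0.09924.

fraction ≈ 0.0992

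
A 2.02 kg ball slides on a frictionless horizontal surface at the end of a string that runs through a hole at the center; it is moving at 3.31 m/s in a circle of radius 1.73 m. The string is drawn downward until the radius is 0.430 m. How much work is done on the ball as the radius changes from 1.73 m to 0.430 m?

Central (radial) force ⇒ zero torque about the center ⇒ m v r is constant.
v₂ = v₁ r₁ / r₂ = (3.31)(1.73) / (0.430) = 13.32 m/s.
W = ΔKE = ½m(v₂² − v₁²) = 168.0 J.

W ≈ 168 J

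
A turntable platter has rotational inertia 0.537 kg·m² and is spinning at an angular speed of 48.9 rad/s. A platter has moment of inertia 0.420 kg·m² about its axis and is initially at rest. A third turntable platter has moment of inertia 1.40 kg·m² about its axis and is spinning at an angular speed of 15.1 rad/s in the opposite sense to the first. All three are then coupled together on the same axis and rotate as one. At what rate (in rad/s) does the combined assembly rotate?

No external torque acts about the common axis, so total angular momentum is conserved.
Taking A's sense as positive: L = (0.5370)(48.9) − (1.400)(15.1) = 5.119 kg·m²·rad/s.
Combined I = 0.5370 + 0.4200 + 1.400 = 2.357 kg·m².
ω_f = L / I = 5.119 / 2.357 = 2.172 rad/s.

|ω_f| ≈ 2.17 rad/s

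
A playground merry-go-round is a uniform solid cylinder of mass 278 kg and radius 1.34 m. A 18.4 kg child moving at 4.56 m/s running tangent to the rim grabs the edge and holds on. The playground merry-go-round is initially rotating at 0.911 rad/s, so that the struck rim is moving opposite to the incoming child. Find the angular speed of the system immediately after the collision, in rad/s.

|ω_f| ≈ 0.407 rad/s

The axle reaction passes through the axle and exerts no torque about it; angular momentum about the axle is conserved through the impact.
I_p = ½(278)(1.34)² = 249.6 kg·m². Taking the sense of the child's angular momentum as positive, L_{child} = m v R = (18.4)(4.56)(1.34) = 112.4 kg·m²/s.
L_i = −I_p ω_p + m v R = −(249.6)(0.911) + 112.4 = -114.9 kg·m²/s.
After sticking, I_f = I_p + m R² = 249.6 + (18.4)(1.34)² = 282.6 kg·m².
ω_f = L_i / I_f = -114.9 / 282.6 = -0.4067 rad/s.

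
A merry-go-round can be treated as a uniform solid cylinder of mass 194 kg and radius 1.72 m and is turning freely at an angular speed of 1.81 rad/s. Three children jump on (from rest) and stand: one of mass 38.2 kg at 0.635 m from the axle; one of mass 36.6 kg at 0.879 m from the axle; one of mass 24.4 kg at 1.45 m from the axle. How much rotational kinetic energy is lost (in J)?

energy lost ≈ 117 J

The added mass arrives with no angular momentum about the axle, and any external torque about the axle is negligible, so the system's angular momentum is conserved.
I_p = ½(194)(1.72)² = 287.0 kg·m².
Added inertia Σmr² = (38.2)(0.635)² + (36.6)(0.879)² + (24.4)(1.45)² = 94.98 kg·m²; I_f = 287.0 + 94.98 = 381.9 kg·m².
ω_f = I_p ω_i / I_f = (287.0)(1.81) / 381.9 = 1.360 rad/s.
KE_i = ½(287.0)(1.810 rad/s)² = 470.1 J; KE_f = ½(381.9)(1.360)² = 353.2 J.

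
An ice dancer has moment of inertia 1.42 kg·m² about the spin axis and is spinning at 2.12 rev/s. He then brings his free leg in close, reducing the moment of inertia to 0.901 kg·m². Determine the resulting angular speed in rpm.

ω₂ ≈ 200 rpm

With no external torque about the axis, L is conserved: I₁ω₁ = I₂ω₂.
ω₂ = I₁ω₁ / I₂ = (1.420)(2.12 rev/s) / (0.9010) = 3.341 rev/s = 200.5 rpm.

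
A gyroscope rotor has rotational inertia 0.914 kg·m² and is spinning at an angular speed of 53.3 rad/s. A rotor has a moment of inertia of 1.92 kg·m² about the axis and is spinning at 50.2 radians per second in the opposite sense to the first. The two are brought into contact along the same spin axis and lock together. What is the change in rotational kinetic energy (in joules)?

ΔKE ≈ -3320 J

The coupling torques are internal; angular momentum about the shared axis is conserved.
Taking A's sense as positive: L = (0.9140)(53.3) − (1.920)(50.2) = -47.67 kg·m²·rad/s.
Combined I = 0.9140 + 1.920 = 2.834 kg·m².
ω_f = L / I = -47.67 / 2.834 = -16.82 rad/s.
KE_i = ½ΣIω² = 3718 J; KE_f = ½(2.834)(16.82)² = 400.9 J.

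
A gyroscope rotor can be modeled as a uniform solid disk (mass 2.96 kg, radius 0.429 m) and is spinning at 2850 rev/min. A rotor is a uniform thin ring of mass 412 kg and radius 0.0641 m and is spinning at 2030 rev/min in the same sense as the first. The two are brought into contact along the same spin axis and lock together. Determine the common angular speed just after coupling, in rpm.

|ω_f| ≈ 2140 rpm

The coupling torques are internal; angular momentum about the shared axis is conserved.
Moments of inertia: I_A = ½(2.96)(0.429)² = 0.2724 kg·m²; I_B = (412)(0.0641)² = 1.693 kg·m².
Taking A's sense as positive: L = (0.2724)(2850) + (1.693)(2030) = 4213 kg·m²·rpm.
Combined I = 0.2724 + 1.693 = 1.965 kg·m².
ω_f = L / I = 4213 / 1.965 = 2144 rpm.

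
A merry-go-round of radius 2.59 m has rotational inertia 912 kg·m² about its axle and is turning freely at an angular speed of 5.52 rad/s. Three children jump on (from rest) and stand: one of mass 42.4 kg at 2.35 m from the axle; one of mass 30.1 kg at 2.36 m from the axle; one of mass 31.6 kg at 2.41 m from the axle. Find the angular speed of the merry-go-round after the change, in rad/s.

ω_f ≈ 3.36 rad/s

The added mass arrives with no angular momentum about the axle, and any external torque about the axle is negligible, so the system's angular momentum is conserved.
Added inertia Σmr² = (42.4)(2.35)² + (30.1)(2.36)² + (31.6)(2.41)² = 585.3 kg·m²; I_f = 912.0 + 585.3 = 1497 kg·m².
ω_f = I_p ω_i / I_f = (912.0)(5.52) / 1497 = 3.362 rad/s.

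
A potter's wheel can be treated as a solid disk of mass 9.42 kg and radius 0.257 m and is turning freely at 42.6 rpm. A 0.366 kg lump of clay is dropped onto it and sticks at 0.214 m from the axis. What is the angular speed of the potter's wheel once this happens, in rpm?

ω_f ≈ 40.4 rpm

No external torque acts about the axis; L_before = L_after.
I_p = ½(9.42)(0.257)² = 0.3111 kg·m².
Added inertia Σmr² = (0.366)(0.214)² = 0.01676 kg·m²; I_f = 0.3111 + 0.01676 = 0.3279 kg·m².
ω_f = I_p ω_i / I_f = (0.3111)(42.6) / 0.3279 = 40.42 rpm.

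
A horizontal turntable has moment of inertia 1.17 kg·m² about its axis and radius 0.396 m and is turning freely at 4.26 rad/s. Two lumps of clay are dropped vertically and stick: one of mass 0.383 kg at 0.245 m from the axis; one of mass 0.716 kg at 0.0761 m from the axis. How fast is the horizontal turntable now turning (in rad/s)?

ω_f ≈ 4.16 rad/s

No external torque acts about the axis; L_before = L_after.
Added inertia Σmr² = (0.383)(0.245)² + (0.716)(0.0761)² = 0.02714 kg·m²; I_f = 1.170 + 0.02714 = 1.197 kg·m².
ω_f = I_p ω_i / I_f = (1.170)(4.26) / 1.197 = 4.163 rad/s.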